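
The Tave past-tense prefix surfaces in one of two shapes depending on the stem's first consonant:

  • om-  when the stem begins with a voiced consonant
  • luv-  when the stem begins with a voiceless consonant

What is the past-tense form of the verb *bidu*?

Since the first consonant of *bidu* is /b/ (voiced), it takes om-, giving *ombidu*.

ombidu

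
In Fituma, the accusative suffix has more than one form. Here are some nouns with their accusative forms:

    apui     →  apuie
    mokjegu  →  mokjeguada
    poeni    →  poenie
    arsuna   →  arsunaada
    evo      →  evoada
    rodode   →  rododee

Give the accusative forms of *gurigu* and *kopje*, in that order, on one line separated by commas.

guriguada, kopjee

The suffix is conditioned by the last vowel: -e when the last vowel of the stem is a front vowel (*apui*, *poeni*, *rodode*); -ada when the last vowel of the stem is a back vowel (*mokjegu*, *arsuna*, *evo*).
*gurigu*: last vowel = /u/, a back vowel → -ada → *guriguada*.
The last vowel of *kopje* is /e/, which is a front vowel, so the suffix is -e, giving *kopjee*.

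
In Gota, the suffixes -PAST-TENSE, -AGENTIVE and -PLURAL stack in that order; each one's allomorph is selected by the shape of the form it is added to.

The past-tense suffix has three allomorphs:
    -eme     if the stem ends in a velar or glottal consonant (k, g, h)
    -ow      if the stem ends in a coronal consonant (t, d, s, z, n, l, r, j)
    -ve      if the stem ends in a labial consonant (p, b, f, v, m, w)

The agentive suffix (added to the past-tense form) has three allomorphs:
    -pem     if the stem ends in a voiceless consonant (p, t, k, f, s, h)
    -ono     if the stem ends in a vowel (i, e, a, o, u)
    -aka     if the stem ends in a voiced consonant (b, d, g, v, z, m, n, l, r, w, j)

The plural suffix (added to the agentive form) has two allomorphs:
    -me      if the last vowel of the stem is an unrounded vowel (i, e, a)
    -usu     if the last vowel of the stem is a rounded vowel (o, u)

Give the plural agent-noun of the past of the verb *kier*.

*kier* — final consonant /r/ (coronal) → -ow → *kierow*.
The final sound of the past-tense form *kierow* is /w/, which is a voiced consonant, so the agentive suffix is -aka, giving *kierowaka*.
The agentive form *kierowaka*: last vowel = /a/, an unrounded vowel → -me → *kierowakame*.

kierowakame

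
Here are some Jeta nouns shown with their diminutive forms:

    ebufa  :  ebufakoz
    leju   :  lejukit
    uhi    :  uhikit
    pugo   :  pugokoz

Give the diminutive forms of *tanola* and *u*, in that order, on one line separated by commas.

The alternation tracks the last vowel of the stem — -kit when the last vowel of the stem is a high vowel (*leju*, *uhi*); -koz when the last vowel of the stem is a non-high vowel (*ebufa*, *pugo*).
*tanola* — last vowel /a/ (a non-high vowel) → -koz → *tanolakoz*.
Since the last vowel of *u* is /u/ (a high vowel), it takes -kit, giving *ukit*.

tanolakoz, ukit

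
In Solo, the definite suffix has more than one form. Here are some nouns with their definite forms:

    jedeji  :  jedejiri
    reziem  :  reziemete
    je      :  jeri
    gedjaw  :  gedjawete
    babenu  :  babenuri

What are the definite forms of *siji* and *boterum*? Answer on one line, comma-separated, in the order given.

The alternation tracks the final sound of the stem — -ete when the stem ends in a consonant (*reziem*, *gedjaw*); -ri when the stem ends in a vowel (*jedeji*, *je*, *babenu*).
*siji* — final sound /i/ (a vowel) → -ri → *sijiri*.
Since the final sound of *boterum* is /m/ (a consonant), it takes -ete, giving *boterumete*.

sijiri, boterumete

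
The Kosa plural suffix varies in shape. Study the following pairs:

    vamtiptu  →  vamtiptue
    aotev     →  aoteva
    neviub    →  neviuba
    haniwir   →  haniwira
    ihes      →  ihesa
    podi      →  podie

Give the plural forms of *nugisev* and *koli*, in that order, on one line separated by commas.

The pattern is consonant vs. vowel: -a when the stem ends in a consonant (*aotev*, *neviub*, *haniwir*, *ihes*); -e when the stem ends in a vowel (*vamtiptu*, *podi*).
The final sound of *nugisev* is /v/, which is a consonant, so the suffix is -a, giving *nugiseva*.
Since the final sound of *koli* is /i/ (a vowel), it takes -e, giving *kolie*.

nugiseva, kolie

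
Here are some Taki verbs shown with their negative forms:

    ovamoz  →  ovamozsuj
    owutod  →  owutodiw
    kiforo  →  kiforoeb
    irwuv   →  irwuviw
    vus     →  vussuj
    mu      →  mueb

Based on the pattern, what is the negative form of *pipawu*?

The alternation tracks the final sound of the stem — -suj when the stem ends in a sibilant (*ovamoz*, *vus*); -iw when the stem ends in a non-sibilant consonant (*owutod*, *irwuv*); -eb when the stem ends in a vowel (*kiforo*, *mu*).
*pipawu*: final sound = /u/, a vowel → -eb → *pipawueb*.

pipawueb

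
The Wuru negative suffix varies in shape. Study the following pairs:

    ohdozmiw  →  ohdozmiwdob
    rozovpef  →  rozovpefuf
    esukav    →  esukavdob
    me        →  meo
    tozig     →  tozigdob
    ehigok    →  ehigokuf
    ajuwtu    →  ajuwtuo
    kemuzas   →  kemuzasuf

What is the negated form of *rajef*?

rajefuf

The suffix is conditioned by the final sound: -uf when the stem ends in a voiceless consonant (*rozovpef*, *ehigok*, *kemuzas*); -dob when the stem ends in a voiced consonant (*ohdozmiw*, *esukav*, *tozig*); -o when the stem ends in a vowel (*me*, *ajuwtu*).
*rajef*: final sound = /f/, a voiceless consonant → -uf → *rajefuf*.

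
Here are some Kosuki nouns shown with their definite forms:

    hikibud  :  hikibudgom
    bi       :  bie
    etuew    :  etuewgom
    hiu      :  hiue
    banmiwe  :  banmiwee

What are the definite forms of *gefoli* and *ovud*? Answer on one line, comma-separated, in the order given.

gefolie, ovudgom

The alternation tracks the final sound of the stem — -gom when the stem ends in a consonant (*hikibud*, *etuew*); -e when the stem ends in a vowel (*bi*, *hiu*, *banmiwe*).
*gefoli* — final sound /i/ (a vowel) → -e → *gefolie*.
Since the final sound of *ovud* is /d/ (a consonant), it takes -gom, giving *ovudgom*.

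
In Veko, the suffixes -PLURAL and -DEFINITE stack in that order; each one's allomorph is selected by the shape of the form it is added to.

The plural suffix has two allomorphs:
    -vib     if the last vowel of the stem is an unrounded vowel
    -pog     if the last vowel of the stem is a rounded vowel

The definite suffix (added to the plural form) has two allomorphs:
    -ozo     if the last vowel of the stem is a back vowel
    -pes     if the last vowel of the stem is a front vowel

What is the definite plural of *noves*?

*noves* — last vowel /e/ (an unrounded vowel) → -vib → *novesvib*.
The plural form *novesvib* — last vowel /i/ (a front vowel) → -pes → *novesvibpes*.

novesvibpes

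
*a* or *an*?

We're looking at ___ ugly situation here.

The indefinite article is chosen by the initial *sound* of the following word, not its spelling.
*ugly* begins with the sound /ʌ/ (u pronounced /ʌ/) — a vowel sound.
So the article is *an*: We're looking at an ugly situation here.

an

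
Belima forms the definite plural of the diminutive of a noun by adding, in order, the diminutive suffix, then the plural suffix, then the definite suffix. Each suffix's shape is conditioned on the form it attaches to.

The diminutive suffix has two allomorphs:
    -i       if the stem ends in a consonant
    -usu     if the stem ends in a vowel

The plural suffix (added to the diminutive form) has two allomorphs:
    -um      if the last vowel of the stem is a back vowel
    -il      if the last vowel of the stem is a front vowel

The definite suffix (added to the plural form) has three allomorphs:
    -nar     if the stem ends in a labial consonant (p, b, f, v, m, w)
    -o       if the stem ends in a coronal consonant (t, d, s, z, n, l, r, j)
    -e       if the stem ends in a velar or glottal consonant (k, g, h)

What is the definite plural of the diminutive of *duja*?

*duja* — final sound /a/ (a vowel) → -usu → *dujausu*.
Since the last vowel of the diminutive form *dujausu* is /u/ (a back vowel), it takes -um, giving *dujausuum*.
Since the final consonant of the plural form *dujausuum* is /m/ (labial), it takes -nar, giving *dujausuumnar*.

dujausuumnar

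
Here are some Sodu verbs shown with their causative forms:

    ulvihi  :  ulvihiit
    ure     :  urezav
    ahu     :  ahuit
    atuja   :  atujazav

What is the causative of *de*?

dezav

Looking at the last vowel of each stem: -it when the last vowel of the stem is a high vowel (*ulvihi*, *ahu*); -zav when the last vowel of the stem is a non-high vowel (*ure*, *atuja*).
Since the last vowel of *de* is /e/ (a non-high vowel), it takes -zav, giving *dezav*.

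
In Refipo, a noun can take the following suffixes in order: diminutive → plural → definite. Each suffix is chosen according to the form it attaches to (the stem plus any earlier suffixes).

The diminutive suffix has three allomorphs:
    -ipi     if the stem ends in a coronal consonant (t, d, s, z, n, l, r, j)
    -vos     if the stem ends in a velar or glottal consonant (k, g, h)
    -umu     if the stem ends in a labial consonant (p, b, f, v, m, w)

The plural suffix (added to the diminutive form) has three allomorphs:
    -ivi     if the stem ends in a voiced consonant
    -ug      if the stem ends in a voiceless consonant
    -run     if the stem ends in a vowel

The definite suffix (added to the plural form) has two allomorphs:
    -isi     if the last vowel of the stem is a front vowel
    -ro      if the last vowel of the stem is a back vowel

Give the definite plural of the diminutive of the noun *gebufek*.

gebufekvosugro

*gebufek*: final consonant = /k/, velar/glottal → -vos → *gebufekvos*.
The diminutive form *gebufekvos*: final sound = /s/, a voiceless consonant → -ug → *gebufekvosug*.
The last vowel of the plural form *gebufekvosug* is /u/, which is a back vowel, so the definite suffix is -ro, giving *gebufekvosugro*.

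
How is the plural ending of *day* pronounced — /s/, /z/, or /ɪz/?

/z/

The stem *day* ends in a voiced non-sibilant sound.
The plural suffix surfaces as /ɪz/ after sibilants, /s/ after other voiceless consonants, and /z/ after other voiced sounds.
So the plural -s on *day* is pronounced /z/.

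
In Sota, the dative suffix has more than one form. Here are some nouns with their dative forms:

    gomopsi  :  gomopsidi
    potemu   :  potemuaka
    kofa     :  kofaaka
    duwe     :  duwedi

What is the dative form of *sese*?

The suffix is conditioned by the last vowel: -di when the last vowel of the stem is a front vowel (*gomopsi*, *duwe*); -aka when the last vowel of the stem is a back vowel (*potemu*, *kofa*).
*sese*: last vowel = /e/, a front vowel → -di → *sesedi*.

sesedi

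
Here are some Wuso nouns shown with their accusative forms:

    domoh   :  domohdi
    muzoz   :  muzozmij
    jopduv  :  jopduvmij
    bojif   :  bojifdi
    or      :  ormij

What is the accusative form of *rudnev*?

The pattern is voicing of the final consonant: -di when the stem ends in a voiceless consonant (*domoh*, *bojif*); -mij when the stem ends in a voiced consonant (*muzoz*, *jopduv*, *or*).
*rudnev*: final consonant = /v/, voiced → -mij → *rudnevmij*.

rudnevmij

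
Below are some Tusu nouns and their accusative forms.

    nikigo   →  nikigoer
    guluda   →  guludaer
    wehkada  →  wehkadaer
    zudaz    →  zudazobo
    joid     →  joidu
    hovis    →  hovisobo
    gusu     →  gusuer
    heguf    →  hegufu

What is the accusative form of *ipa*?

The suffix is conditioned by the final sound: -obo when the stem ends in a sibilant (*zudaz*, *hovis*); -u when the stem ends in a non-sibilant consonant (*joid*, *heguf*); -er when the stem ends in a vowel (*nikigo*, *guluda*, *wehkada*, *gusu*).
The final sound of *ipa* is /a/, which is a vowel, so the suffix is -er, giving *ipaer*.

ipaer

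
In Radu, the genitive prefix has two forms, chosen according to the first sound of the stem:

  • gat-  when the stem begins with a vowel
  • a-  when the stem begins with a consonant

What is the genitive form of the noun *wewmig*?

*wewmig* — first sound /w/ (a consonant) → a- → *awewmig*.

awewmig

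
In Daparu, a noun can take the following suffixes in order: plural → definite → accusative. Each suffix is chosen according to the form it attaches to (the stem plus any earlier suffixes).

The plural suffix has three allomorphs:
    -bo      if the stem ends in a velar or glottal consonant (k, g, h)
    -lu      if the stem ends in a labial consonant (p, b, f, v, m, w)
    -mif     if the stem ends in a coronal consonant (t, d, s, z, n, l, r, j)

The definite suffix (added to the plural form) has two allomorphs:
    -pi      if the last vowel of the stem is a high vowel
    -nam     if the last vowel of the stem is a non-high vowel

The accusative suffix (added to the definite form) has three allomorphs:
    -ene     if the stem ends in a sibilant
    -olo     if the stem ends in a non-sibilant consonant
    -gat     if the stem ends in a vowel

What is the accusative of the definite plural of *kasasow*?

kasasowlupigat

*kasasow*: final consonant = /w/, labial → -lu → *kasasowlu*.
Since the last vowel of the plural form *kasasowlu* is /u/ (a high vowel), it takes -pi, giving *kasasowlupi*.
The definite form *kasasowlupi*: final sound = /i/, a vowel → -gat → *kasasowlupigat*.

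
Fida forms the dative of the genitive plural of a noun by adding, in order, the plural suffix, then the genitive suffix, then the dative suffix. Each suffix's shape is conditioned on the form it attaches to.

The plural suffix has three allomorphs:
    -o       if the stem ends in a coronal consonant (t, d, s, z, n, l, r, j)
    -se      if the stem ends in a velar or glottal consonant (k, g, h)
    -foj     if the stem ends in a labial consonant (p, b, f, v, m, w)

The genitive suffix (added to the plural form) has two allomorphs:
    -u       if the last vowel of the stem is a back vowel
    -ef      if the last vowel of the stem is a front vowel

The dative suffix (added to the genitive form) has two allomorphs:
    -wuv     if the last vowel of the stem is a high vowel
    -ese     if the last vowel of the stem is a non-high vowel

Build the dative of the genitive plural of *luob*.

luobfojuwuv

*luob* — final consonant /b/ (labial) → -foj → *luobfoj*.
Since the last vowel of the plural form *luobfoj* is /o/ (a back vowel), it takes -u, giving *luobfoju*.
The last vowel of the genitive form *luobfoju* is /u/, which is a high vowel, so the dative suffix is -wuv, giving *luobfojuwuv*.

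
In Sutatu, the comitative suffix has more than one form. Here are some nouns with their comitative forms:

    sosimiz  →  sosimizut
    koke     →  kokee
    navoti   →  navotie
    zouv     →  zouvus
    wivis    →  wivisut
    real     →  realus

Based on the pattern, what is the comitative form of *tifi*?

Looking at the final sound of each stem: -ut when the stem ends in a sibilant (*sosimiz*, *wivis*); -us when the stem ends in a non-sibilant consonant (*zouv*, *real*); -e when the stem ends in a vowel (*koke*, *navoti*).
Since the final sound of *tifi* is /i/ (a vowel), it takes -e, giving *tifie*.

tifie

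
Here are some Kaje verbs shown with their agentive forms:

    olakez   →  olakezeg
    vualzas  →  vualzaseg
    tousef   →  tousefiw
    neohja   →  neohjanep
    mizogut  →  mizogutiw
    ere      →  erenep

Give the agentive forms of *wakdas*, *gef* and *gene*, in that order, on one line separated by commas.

The alternation tracks the final sound of the stem — -eg when the stem ends in a sibilant (*olakez*, *vualzas*); -iw when the stem ends in a non-sibilant consonant (*tousef*, *mizogut*); -nep when the stem ends in a vowel (*neohja*, *ere*).
The final sound of *wakdas* is /s/, which is a sibilant, so the suffix is -eg, giving *wakdaseg*.
Since the final sound of *gef* is /f/ (a non-sibilant consonant), it takes -iw, giving *gefiw*.
*gene* — final sound /e/ (a vowel) → -nep → *genenep*.

wakdaseg, gefiw, genenep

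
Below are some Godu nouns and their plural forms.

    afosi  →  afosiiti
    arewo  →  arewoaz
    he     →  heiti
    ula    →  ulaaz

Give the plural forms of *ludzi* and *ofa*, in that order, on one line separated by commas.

ludziiti, ofaaz

The suffix is conditioned by the last vowel: -iti when the last vowel of the stem is a front vowel (*afosi*, *he*); -az when the last vowel of the stem is a back vowel (*arewo*, *ula*).
The last vowel of *ludzi* is /i/, which is a front vowel, so the suffix is -iti, giving *ludziiti*.
Since the last vowel of *ofa* is /a/ (a back vowel), it takes -az, giving *ofaaz*.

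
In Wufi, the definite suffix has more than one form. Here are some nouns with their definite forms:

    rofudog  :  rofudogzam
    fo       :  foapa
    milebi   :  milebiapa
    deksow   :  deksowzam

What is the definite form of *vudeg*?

The pattern is consonant vs. vowel: -zam when the stem ends in a consonant (*rofudog*, *deksow*); -apa when the stem ends in a vowel (*fo*, *milebi*).
Since the final sound of *vudeg* is /g/ (a consonant), it takes -zam, giving *vudegzam*.

vudegzam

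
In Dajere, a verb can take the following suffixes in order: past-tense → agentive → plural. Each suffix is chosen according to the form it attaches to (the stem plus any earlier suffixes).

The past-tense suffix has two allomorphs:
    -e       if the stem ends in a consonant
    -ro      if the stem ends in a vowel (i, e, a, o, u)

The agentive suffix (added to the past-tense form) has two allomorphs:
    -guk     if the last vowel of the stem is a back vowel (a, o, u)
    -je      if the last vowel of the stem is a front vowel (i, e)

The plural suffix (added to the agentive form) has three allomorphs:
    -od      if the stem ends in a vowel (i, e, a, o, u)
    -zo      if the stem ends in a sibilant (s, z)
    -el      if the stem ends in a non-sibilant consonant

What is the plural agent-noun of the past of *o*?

Since the final sound of *o* is /o/ (a vowel), it takes -ro, giving *oro*.
The last vowel of the past-tense form *oro* is /o/, which is a back vowel, so the agentive suffix is -guk, giving *oroguk*.
The agentive form *oroguk*: final sound = /k/, a non-sibilant consonant → -el → *orogukel*.

orogukel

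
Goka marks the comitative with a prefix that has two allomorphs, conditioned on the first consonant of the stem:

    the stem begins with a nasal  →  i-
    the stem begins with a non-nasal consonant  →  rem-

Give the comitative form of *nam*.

The first consonant of *nam* is /n/, which is a nasal, so the prefix is i-, giving *inam*.

inam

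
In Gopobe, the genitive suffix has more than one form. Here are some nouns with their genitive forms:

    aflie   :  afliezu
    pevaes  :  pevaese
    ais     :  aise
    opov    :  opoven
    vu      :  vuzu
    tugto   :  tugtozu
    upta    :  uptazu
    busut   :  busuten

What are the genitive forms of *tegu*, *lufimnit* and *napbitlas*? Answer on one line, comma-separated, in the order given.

teguzu, lufimniten, napbitlase

The alternation tracks the final sound of the stem — -e when the stem ends in a sibilant (*pevaes*, *ais*); -en when the stem ends in a non-sibilant consonant (*opov*, *busut*); -zu when the stem ends in a vowel (*aflie*, *vu*, *tugto*, *upta*).
The final sound of *tegu* is /u/, which is a vowel, so the suffix is -zu, giving *teguzu*.
*lufimnit* — final sound /t/ (a non-sibilant consonant) → -en → *lufimniten*.
*napbitlas* — final sound /s/ (a sibilant) → -e → *napbitlase*.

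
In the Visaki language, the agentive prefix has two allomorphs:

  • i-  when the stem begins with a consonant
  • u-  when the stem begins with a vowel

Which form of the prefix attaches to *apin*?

u-

*apin*: first sound = /a/, a vowel → u-.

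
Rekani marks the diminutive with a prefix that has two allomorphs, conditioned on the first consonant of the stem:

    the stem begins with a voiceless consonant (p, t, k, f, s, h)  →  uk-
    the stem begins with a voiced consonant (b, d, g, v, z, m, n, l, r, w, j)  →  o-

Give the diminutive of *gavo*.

ogavo

*gavo* — first consonant /g/ (voiced) → o- → *ogavo*.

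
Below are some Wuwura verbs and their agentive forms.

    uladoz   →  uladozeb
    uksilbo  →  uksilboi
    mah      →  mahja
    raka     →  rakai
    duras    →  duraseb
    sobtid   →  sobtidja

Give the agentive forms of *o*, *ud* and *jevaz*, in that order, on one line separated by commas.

Looking at the final sound of each stem: -eb when the stem ends in a sibilant (*uladoz*, *duras*); -ja when the stem ends in a non-sibilant consonant (*mah*, *sobtid*); -i when the stem ends in a vowel (*uksilbo*, *raka*).
Since the final sound of *o* is /o/ (a vowel), it takes -i, giving *oi*.
*ud* — final sound /d/ (a non-sibilant consonant) → -ja → *udja*.
*jevaz* — final sound /z/ (a sibilant) → -eb → *jevazeb*.

oi, udja, jevazeb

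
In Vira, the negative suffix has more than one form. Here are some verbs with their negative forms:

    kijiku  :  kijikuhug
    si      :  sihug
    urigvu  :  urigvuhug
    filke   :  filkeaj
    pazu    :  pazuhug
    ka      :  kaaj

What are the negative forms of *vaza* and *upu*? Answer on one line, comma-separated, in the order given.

vazaaj, upuhug

The pattern is height harmony: -hug when the last vowel of the stem is a high vowel (*kijiku*, *si*, *urigvu*, *pazu*); -aj when the last vowel of the stem is a non-high vowel (*filke*, *ka*).
*vaza*: last vowel = /a/, a non-high vowel → -aj → *vazaaj*.
*upu*: last vowel = /u/, a high vowel → -hug → *upuhug*.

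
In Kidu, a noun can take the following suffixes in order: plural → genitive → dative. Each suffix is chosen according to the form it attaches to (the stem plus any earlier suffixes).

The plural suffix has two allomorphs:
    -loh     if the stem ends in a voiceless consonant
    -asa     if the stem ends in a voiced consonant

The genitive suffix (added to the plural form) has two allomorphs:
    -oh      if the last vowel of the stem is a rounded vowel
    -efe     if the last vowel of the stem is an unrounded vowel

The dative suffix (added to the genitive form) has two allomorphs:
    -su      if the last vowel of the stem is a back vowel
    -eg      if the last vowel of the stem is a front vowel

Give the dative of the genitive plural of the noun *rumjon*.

rumjonasaefeeg

*rumjon*: final consonant = /n/, voiced → -asa → *rumjonasa*.
The plural form *rumjonasa*: last vowel = /a/, an unrounded vowel → -efe → *rumjonasaefe*.
The genitive form *rumjonasaefe* — last vowel /e/ (a front vowel) → -eg → *rumjonasaefeeg*.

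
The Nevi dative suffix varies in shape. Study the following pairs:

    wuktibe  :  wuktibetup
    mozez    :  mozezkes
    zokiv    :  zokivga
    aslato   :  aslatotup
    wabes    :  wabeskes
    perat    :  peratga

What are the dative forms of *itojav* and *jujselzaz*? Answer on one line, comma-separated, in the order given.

Looking at the final sound of each stem: -kes when the stem ends in a sibilant (*mozez*, *wabes*); -ga when the stem ends in a non-sibilant consonant (*zokiv*, *perat*); -tup when the stem ends in a vowel (*wuktibe*, *aslato*).
*itojav*: final sound = /v/, a non-sibilant consonant → -ga → *itojavga*.
The final sound of *jujselzaz* is /z/, which is a sibilant, so the suffix is -kes, giving *jujselzazkes*.

itojavga, jujselzazkes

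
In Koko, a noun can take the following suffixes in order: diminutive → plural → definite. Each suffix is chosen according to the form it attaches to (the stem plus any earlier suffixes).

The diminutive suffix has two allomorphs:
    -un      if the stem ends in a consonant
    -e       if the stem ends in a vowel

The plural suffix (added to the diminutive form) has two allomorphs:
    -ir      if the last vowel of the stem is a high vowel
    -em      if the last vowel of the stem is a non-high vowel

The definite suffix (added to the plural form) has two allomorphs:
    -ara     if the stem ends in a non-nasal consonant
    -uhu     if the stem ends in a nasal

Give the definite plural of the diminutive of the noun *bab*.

babunirara

Since the final sound of *bab* is /b/ (a consonant), it takes -un, giving *babun*.
Since the last vowel of the diminutive form *babun* is /u/ (a high vowel), it takes -ir, giving *babunir*.
The final consonant of the plural form *babunir* is /r/, which is non-nasal, so the definite suffix is -ara, giving *babunirara*.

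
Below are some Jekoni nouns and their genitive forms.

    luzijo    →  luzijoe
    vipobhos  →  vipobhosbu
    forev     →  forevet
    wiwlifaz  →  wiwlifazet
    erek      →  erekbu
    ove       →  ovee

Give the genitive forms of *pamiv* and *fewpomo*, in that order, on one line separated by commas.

pamivet, fewpomoe

The alternation tracks the final sound of the stem — -bu when the stem ends in a voiceless consonant (*vipobhos*, *erek*); -et when the stem ends in a voiced consonant (*forev*, *wiwlifaz*); -e when the stem ends in a vowel (*luzijo*, *ove*).
The final sound of *pamiv* is /v/, which is a voiced consonant, so the suffix is -et, giving *pamivet*.
*fewpomo*: final sound = /o/, a vowel → -e → *fewpomoe*.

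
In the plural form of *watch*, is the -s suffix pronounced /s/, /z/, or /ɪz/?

/ɪz/

The stem *watch* ends in a sibilant (/s, z, ʃ, ʒ, tʃ, dʒ/).
The plural suffix surfaces as /ɪz/ after sibilants, /s/ after other voiceless consonants, and /z/ after other voiced sounds.
So the plural -s on *watch* is pronounced /ɪz/.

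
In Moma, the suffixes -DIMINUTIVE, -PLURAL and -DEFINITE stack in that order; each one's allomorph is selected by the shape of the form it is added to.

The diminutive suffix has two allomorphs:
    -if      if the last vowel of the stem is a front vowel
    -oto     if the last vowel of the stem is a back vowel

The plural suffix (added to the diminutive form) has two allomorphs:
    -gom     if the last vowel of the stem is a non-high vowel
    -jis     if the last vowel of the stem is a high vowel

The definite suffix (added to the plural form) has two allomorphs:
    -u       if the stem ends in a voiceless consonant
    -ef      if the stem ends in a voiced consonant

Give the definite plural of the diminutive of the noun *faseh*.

fasehifjisu

*faseh*: last vowel = /e/, a front vowel → -if → *fasehif*.
The last vowel of the diminutive form *fasehif* is /i/, which is a high vowel, so the plural suffix is -jis, giving *fasehifjis*.
Since the final consonant of the plural form *fasehifjis* is /s/ (voiceless), it takes -u, giving *fasehifjisu*.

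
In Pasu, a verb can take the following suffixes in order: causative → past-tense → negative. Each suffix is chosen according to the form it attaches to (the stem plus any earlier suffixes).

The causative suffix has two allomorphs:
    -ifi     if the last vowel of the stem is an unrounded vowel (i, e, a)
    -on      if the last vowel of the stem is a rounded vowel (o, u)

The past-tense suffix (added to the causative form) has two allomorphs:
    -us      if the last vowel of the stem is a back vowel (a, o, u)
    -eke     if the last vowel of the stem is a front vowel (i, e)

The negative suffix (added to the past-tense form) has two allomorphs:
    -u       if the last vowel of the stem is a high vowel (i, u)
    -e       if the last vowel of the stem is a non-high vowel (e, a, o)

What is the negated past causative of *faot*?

faotonusu

*faot*: last vowel = /o/, a rounded vowel → -on → *faoton*.
The causative form *faoton*: last vowel = /o/, a back vowel → -us → *faotonus*.
Since the last vowel of the past-tense form *faotonus* is /u/ (a high vowel), it takes -u, giving *faotonusu*.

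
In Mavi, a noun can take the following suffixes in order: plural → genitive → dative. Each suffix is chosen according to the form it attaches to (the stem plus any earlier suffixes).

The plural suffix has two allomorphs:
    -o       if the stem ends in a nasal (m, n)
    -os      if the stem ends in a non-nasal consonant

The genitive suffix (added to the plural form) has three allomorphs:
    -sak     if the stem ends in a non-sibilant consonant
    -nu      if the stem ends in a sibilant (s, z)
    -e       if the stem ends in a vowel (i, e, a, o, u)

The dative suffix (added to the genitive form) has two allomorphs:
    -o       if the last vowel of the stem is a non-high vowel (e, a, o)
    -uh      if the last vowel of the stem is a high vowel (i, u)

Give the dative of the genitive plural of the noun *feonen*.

*feonen* — final consonant /n/ (a nasal) → -o → *feoneno*.
The plural form *feoneno*: final sound = /o/, a vowel → -e → *feonenoe*.
The genitive form *feonenoe* — last vowel /e/ (a non-high vowel) → -o → *feonenoeo*.

feonenoeo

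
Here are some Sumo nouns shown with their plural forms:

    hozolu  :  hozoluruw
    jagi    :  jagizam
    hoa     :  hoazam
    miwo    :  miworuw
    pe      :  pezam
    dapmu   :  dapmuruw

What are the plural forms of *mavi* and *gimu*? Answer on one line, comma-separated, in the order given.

The alternation tracks the last vowel of the stem — -ruw when the last vowel of the stem is a rounded vowel (*hozolu*, *miwo*, *dapmu*); -zam when the last vowel of the stem is an unrounded vowel (*jagi*, *hoa*, *pe*).
*mavi* — last vowel /i/ (an unrounded vowel) → -zam → *mavizam*.
The last vowel of *gimu* is /u/, which is a rounded vowel, so the suffix is -ruw, giving *gimuruw*.

mavizam, gimuruw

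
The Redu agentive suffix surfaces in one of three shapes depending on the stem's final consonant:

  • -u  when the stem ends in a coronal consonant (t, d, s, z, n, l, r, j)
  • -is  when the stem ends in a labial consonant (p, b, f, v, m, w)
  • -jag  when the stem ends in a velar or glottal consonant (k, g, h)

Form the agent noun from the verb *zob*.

*zob*: final consonant = /b/, labial → -is → *zobis*.

zobis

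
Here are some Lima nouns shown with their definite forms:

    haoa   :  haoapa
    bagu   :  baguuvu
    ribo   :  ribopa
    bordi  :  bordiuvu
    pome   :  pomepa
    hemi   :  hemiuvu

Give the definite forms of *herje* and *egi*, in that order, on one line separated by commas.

herjepa, egiuvu

The suffix is conditioned by the last vowel: -uvu when the last vowel of the stem is a high vowel (*bagu*, *bordi*, *hemi*); -pa when the last vowel of the stem is a non-high vowel (*haoa*, *ribo*, *pome*).
The last vowel of *herje* is /e/, which is a non-high vowel, so the suffix is -pa, giving *herjepa*.
*egi*: last vowel = /i/, a high vowel → -uvu → *egiuvu*.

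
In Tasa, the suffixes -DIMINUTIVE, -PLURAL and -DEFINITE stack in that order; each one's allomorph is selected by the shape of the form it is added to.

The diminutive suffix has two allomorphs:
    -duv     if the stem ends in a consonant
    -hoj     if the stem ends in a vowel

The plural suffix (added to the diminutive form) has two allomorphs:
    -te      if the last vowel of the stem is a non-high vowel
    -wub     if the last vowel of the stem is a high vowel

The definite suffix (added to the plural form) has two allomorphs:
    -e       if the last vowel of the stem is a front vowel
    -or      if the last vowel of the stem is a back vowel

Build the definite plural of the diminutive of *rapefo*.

*rapefo*: final sound = /o/, a vowel → -hoj → *rapefohoj*.
The diminutive form *rapefohoj* — last vowel /o/ (a non-high vowel) → -te → *rapefohojte*.
The plural form *rapefohojte*: last vowel = /e/, a front vowel → -e → *rapefohojtee*.

rapefohojtee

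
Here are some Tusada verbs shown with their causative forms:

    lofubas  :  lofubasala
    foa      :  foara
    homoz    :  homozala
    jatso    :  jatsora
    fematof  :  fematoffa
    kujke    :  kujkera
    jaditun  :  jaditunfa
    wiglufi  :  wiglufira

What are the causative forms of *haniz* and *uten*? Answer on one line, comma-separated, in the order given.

hanizala, utenfa

Looking at the final sound of each stem: -ala when the stem ends in a sibilant (*lofubas*, *homoz*); -fa when the stem ends in a non-sibilant consonant (*fematof*, *jaditun*); -ra when the stem ends in a vowel (*foa*, *jatso*, *kujke*, *wiglufi*).
*haniz* — final sound /z/ (a sibilant) → -ala → *hanizala*.
*uten* — final sound /n/ (a non-sibilant consonant) → -fa → *utenfa*.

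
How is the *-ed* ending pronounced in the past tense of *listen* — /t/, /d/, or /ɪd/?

/d/

The stem *listen* ends in a voiced sound other than /d/.
The -ed suffix is realized as /ɪd/ after /t, d/; as /t/ after other voiceless consonants; and as /d/ after other voiced sounds.
So -ed on *listen* is pronounced /d/.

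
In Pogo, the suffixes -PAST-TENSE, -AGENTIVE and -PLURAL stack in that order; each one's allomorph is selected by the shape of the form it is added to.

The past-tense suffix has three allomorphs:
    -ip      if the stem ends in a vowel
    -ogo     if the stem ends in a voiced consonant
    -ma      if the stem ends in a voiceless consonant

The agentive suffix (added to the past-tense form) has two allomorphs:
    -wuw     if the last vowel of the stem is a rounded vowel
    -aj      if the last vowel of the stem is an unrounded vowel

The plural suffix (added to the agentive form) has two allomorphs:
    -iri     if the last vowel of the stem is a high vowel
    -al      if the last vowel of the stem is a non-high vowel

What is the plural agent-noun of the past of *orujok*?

orujokmaajal

The final sound of *orujok* is /k/, which is a voiceless consonant, so the past-tense suffix is -ma, giving *orujokma*.
The past-tense form *orujokma* — last vowel /a/ (an unrounded vowel) → -aj → *orujokmaaj*.
The agentive form *orujokmaaj*: last vowel = /a/, a non-high vowel → -al → *orujokmaajal*.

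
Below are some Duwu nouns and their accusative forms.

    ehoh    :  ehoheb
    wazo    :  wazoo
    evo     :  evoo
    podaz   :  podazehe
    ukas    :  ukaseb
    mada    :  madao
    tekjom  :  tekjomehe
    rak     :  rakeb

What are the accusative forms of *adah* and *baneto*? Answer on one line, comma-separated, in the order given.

The suffix is conditioned by the final sound: -eb when the stem ends in a voiceless consonant (*ehoh*, *ukas*, *rak*); -ehe when the stem ends in a voiced consonant (*podaz*, *tekjom*); -o when the stem ends in a vowel (*wazo*, *evo*, *mada*).
*adah*: final sound = /h/, a voiceless consonant → -eb → *adaheb*.
*baneto* — final sound /o/ (a vowel) → -o → *banetoo*.

adaheb, banetoo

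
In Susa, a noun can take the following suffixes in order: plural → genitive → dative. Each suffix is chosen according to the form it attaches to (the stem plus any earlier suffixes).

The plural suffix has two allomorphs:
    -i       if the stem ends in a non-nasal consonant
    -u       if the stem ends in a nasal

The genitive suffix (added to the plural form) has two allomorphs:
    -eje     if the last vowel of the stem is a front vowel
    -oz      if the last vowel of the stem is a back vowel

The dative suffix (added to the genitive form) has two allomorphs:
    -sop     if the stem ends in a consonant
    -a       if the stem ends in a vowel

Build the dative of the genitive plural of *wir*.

wiriejea

*wir*: final consonant = /r/, non-nasal → -i → *wiri*.
The plural form *wiri*: last vowel = /i/, a front vowel → -eje → *wirieje*.
The final sound of the genitive form *wirieje* is /e/, which is a vowel, so the dative suffix is -a, giving *wiriejea*.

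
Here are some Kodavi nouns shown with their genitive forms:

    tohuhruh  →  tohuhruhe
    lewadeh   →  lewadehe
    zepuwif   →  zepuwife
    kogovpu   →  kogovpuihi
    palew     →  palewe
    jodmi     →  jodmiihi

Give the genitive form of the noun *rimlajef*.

rimlajefe

The pattern is consonant vs. vowel: -e when the stem ends in a consonant (*tohuhruh*, *lewadeh*, *zepuwif*, *palew*); -ihi when the stem ends in a vowel (*kogovpu*, *jodmi*).
Since the final sound of *rimlajef* is /f/ (a consonant), it takes -e, giving *rimlajefe*.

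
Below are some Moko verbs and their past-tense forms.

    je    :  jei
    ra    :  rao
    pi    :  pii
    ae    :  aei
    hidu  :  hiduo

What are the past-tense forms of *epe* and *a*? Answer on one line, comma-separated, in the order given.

epei, ao

The suffix is conditioned by the last vowel: -i when the last vowel of the stem is a front vowel (*je*, *pi*, *ae*); -o when the last vowel of the stem is a back vowel (*ra*, *hidu*).
The last vowel of *epe* is /e/, which is a front vowel, so the suffix is -i, giving *epei*.
Since the last vowel of *a* is /a/ (a back vowel), it takes -o, giving *ao*.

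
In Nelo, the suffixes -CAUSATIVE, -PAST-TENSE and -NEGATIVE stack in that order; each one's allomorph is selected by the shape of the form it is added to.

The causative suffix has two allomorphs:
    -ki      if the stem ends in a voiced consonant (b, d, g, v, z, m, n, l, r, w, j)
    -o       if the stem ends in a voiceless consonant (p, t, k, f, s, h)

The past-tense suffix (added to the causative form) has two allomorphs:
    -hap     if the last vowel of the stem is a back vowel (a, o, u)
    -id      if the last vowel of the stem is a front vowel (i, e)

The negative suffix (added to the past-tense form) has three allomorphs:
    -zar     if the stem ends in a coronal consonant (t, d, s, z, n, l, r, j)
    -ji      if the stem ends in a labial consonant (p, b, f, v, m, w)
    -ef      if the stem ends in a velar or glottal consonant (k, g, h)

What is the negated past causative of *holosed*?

*holosed* — final consonant /d/ (voiced) → -ki → *holosedki*.
The causative form *holosedki* — last vowel /i/ (a front vowel) → -id → *holosedkiid*.
The past-tense form *holosedkiid*: final consonant = /d/, coronal → -zar → *holosedkiidzar*.

holosedkiidzar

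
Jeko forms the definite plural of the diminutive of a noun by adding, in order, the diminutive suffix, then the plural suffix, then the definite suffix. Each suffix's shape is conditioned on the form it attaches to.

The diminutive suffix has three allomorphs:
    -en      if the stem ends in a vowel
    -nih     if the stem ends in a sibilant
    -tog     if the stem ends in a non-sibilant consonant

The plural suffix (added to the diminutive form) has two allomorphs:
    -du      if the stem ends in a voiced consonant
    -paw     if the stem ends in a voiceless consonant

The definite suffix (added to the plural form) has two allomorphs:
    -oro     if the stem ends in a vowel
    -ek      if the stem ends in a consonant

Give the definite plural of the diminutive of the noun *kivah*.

kivahtogduoro

Since the final sound of *kivah* is /h/ (a non-sibilant consonant), it takes -tog, giving *kivahtog*.
The final consonant of the diminutive form *kivahtog* is /g/, which is voiced, so the plural suffix is -du, giving *kivahtogdu*.
Since the final sound of the plural form *kivahtogdu* is /u/ (a vowel), it takes -oro, giving *kivahtogduoro*.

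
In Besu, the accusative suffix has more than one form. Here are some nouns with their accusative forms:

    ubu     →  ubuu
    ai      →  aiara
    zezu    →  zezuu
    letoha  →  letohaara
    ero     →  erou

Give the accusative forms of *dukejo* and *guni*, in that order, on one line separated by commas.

Looking at the last vowel of each stem: -u when the last vowel of the stem is a rounded vowel (*ubu*, *zezu*, *ero*); -ara when the last vowel of the stem is an unrounded vowel (*ai*, *letoha*).
*dukejo* — last vowel /o/ (a rounded vowel) → -u → *dukejou*.
*guni*: last vowel = /i/, an unrounded vowel → -ara → *guniara*.

dukejou, guniara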